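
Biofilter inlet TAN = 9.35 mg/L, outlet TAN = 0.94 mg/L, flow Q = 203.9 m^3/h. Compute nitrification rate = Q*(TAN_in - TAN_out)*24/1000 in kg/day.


Concentration drop: TAN_in - TAN_out = 9.35 - 0.94 = 8.41 mg/L
Hourly TAN removed = Q * dTAN = 203.9 m^3/h * 8.41 mg/L = 1714.799 g/h  (m^3/h * mg/L = g/h)
Daily TAN removed = 1714.799 * 24 = 41155.176 g/day
Convert to kg/day: 41155.176 / 1000 = 41.155176 kg/day

41.155176 kg/day


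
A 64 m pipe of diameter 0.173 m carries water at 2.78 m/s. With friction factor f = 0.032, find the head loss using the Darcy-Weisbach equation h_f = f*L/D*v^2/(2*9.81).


v^2 = 2.78^2 = 7.7284 m^2/s^2
L/D = 64/0.173 = 369.9422
h_f = f*(L/D)*v^2/(2g) = 0.032 * 369.9422 * 7.7284 / 19.62 = 4.6631 m

4.6631 m


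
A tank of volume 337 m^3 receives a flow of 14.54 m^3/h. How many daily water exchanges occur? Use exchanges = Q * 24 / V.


Daily flow volume = 14.54 m^3/h * 24 h = 348.96 m^3/day
Exchanges = daily flow / tank volume = 348.96 / 337 = 1.03549 exchanges/day

1.03549 exchanges/day


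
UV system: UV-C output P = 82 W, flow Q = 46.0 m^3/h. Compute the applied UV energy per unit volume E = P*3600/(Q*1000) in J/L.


Energy delivered per hour = 82 W * 3600 s = 295200 J/h
Volume treated per hour = 46.0 m^3/h * 1000 = 46000 L/h
dose = 295200 / 46000 = 6.41739 J/L

6.41739 J/L


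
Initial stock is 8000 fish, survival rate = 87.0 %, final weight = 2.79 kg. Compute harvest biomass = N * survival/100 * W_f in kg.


Survivors = 8000 * 87.0/100 = 6960 fish
Harvest biomass = survivors * W_f = 6960 * 2.79 = 19418.4 kg

19418.4 kg


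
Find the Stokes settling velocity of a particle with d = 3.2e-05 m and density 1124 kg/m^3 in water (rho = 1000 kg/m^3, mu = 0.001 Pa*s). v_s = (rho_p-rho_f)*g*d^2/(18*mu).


Density difference: rho_p - rho_f = 1124 - 1000 = 124 kg/m^3
d^2 = (3.2e-05)^2 = 1.024e-09 m^2
Numerator = (rho_p - rho_f) * g * d^2 = 124 * 9.81 * 1.024e-09 = 1.2456346e-06
Denominator = 18 * mu = 18 * 0.001 = 0.018
v_s = 1.2456346e-06 / 0.018 = 6.92019e-05 m/s
Check: Re = rho_f * v_s * d / mu = 1000 * 6.92019e-05 * 3.2e-05 / 0.001 = 0.00221 < 1, so Stokes' law applies.

6.92019e-05 m/s


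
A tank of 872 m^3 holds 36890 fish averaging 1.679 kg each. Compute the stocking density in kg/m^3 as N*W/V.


Total biomass = 36890 fish * 1.679 kg = 61938.31 kg
Density = total biomass / volume = 61938.31 / 872 = 71.0302 kg/m^3

71.0302 kg/m^3


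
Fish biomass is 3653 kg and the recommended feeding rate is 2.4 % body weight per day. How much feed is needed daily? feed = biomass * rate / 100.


Feeding rate fraction = 2.4% / 100 = 0.024
Daily feed = 3653 kg * 0.024 = 87.672 kg/day

87.672 kg/day


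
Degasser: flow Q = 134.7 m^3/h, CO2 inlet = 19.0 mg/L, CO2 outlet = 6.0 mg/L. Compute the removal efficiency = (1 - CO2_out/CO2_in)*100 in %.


CO2_out / CO2_in = 6.0 / 19.0 = 0.31578947
Fraction remaining = 0.31578947
efficiency = (1 - 0.31578947) * 100 = 68.4211 %

68.4211 %


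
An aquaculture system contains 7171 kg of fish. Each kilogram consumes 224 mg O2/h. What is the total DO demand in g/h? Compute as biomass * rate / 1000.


Total O2 consumption (mg/h) = 7171 kg * 224 mg/(kg*h) = 1606304 mg/h
Convert to g/h: 1606304 / 1000 = 1606.304 g/h

1606.304 g/h


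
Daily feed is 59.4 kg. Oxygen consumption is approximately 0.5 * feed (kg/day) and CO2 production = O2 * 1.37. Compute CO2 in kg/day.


O2 = 59.4 * 0.5 = 29.7
CO2 = 29.7 * 1.37 = 40.689

40.689 kg/day


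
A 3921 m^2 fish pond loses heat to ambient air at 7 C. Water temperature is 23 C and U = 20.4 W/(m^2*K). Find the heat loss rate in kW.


Temperature difference dT = 23 - 7 = 16 K
Heat loss (W) = U * A * dT = 20.4 * 3921 * 16 = 1279814.4 W
Convert to kW: 1279814.4 / 1000 = 1279.8144 kW

1279.8144 kW


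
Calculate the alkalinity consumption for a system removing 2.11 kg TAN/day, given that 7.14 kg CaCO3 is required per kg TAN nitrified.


Alkalinity factor: 7.14 kg CaCO3 consumed per kg TAN nitrified
alk = 2.11 kg TAN * 7.14 = 15.0654 kg CaCO3/day

15.0654 kg CaCO3/day


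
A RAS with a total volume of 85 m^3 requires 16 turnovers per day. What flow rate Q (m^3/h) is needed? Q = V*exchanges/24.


Daily recirculation volume = 85 m^3 * 16 = 1360 m^3/day
Flow rate Q = daily volume / 24 h = 1360 / 24 = 56.6667 m^3/h

56.6667 m^3/h


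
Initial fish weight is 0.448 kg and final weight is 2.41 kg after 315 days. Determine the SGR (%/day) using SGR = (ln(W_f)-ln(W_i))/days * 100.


ln(W_f) = ln(2.41) = 0.87962675
ln(W_i) = ln(0.448) = -0.80296205
ln(W_f) - ln(W_i) = 0.87962675 - -0.80296205 = 1.6825888
SGR = 1.6825888 / 315 * 100 = 0.534155 %/day

0.534155 %/day


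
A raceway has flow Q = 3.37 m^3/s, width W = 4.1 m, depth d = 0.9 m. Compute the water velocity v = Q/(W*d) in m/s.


Cross-sectional area = W * d = 4.1 * 0.9 = 3.69 m^2
Velocity = Q / A = 3.37 / 3.69 = 0.913279 m/s

0.913279 m/s


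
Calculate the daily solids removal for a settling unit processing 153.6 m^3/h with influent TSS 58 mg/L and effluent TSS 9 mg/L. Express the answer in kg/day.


Concentration drop: TSS_in - TSS_out = 58 - 9 = 49 mg/L
Hourly solids removed = Q * dTSS = 153.6 m^3/h * 49 mg/L = 7526.4 g/h  (m^3/h * mg/L = g/h)
Daily solids removed = 7526.4 * 24 = 180633.6 g/day
Convert g to kg: 180633.6 / 1000 = 180.6336 kg/day

180.6336 kg/day


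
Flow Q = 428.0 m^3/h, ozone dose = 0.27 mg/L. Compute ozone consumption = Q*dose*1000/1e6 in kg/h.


O3 demand (mg/h) = Q * dose * 1000 = 428.0 * 0.27 * 1000 = 115560 mg/h
Convert mg to kg: 115560 / 1e6 = 0.11556 kg/h

0.11556 kg/h


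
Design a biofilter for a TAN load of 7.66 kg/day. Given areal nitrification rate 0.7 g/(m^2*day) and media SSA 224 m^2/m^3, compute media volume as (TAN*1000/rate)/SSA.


A = 7.66*1000 / 0.7 = 10942.857 m^2
V = 10942.857 / 224 = 48.852

48.852 m^3


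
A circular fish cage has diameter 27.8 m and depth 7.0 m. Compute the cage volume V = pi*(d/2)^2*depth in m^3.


r = d/2 = 27.8/2 = 13.9 m
Base area = pi*r^2 = pi*13.9^2 = 606.98712 m^2
Volume = 606.98712 * 7.0 = 4248.91 m^3

4248.91 m^3


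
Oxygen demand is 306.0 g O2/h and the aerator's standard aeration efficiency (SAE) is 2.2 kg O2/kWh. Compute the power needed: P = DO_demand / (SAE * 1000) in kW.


SAE in g O2/kWh = 2.2 * 1000 = 2200 g/kWh
P = DO_demand / SAE_g = 306.0 / 2200 = 0.139091 kW

0.139091 kW


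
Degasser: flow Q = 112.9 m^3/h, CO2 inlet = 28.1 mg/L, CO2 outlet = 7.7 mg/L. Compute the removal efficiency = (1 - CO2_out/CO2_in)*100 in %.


CO2_out / CO2_in = 7.7 / 28.1 = 0.27402135
Fraction remaining = 0.27402135
efficiency = (1 - 0.27402135) * 100 = 72.5979 %

72.5979 %


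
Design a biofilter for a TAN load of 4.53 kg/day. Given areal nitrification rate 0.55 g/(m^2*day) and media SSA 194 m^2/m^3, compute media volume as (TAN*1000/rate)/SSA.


A = 4.53*1000 / 0.55 = 8236.3636 m^2
V = 8236.3636 / 194 = 42.4555

42.4555 m^3


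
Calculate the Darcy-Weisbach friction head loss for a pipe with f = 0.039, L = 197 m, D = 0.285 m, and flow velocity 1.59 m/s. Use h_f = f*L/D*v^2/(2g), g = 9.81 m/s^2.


v^2 = 1.59^2 = 2.5281 m^2/s^2
L/D = 197/0.285 = 691.22807
h_f = f*(L/D)*v^2/(2g) = 0.039 * 691.22807 * 2.5281 / 19.62 = 3.47361 m

3.47361 m


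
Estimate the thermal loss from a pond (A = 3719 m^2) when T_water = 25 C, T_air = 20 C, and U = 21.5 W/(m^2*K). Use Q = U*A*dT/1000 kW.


Temperature difference dT = 25 - 20 = 5 K
Heat loss (W) = U * A * dT = 21.5 * 3719 * 5 = 399792.5 W
Convert to kW: 399792.5 / 1000 = 399.7925 kW

399.7925 kW


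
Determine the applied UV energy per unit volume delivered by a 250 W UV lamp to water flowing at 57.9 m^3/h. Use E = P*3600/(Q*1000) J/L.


Energy delivered per hour = 250 W * 3600 s = 900000 J/h
Volume treated per hour = 57.9 m^3/h * 1000 = 57900 L/h
dose = 900000 / 57900 = 15.544 J/L

15.544 J/L


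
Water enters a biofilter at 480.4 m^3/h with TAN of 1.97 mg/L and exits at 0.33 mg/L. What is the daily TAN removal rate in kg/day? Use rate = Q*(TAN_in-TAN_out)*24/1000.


Concentration drop: TAN_in - TAN_out = 1.97 - 0.33 = 1.64 mg/L
Hourly TAN removed = Q * dTAN = 480.4 m^3/h * 1.64 mg/L = 787.856 g/h  (m^3/h * mg/L = g/h)
Daily TAN removed = 787.856 * 24 = 18908.544 g/day
Convert to kg/day: 18908.544 / 1000 = 18.908544 kg/day

18.908544 kg/day


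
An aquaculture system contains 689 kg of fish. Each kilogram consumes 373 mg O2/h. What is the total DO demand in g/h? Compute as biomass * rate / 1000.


Total O2 consumption (mg/h) = 689 kg * 373 mg/(kg*h) = 256997 mg/h
Convert to g/h: 256997 / 1000 = 256.997 g/h

256.997 g/h


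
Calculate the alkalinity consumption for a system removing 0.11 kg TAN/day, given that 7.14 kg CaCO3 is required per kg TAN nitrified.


Alkalinity factor: 7.14 kg CaCO3 consumed per kg TAN nitrified
alk = 0.11 kg TAN * 7.14 = 0.7854 kg CaCO3/day

0.7854 kg CaCO3/day


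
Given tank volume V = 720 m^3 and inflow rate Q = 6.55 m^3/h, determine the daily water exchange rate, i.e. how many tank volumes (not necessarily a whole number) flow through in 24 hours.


Daily flow volume = 6.55 m^3/h * 24 h = 157.2 m^3/day
Exchanges = daily flow / tank volume = 157.2 / 720 = 0.218333 exchanges/day

0.218333 exchanges/day


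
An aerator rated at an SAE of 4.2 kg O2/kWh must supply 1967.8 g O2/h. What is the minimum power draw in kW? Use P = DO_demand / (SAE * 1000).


SAE in g O2/kWh = 4.2 * 1000 = 4200 g/kWh
P = DO_demand / SAE_g = 1967.8 / 4200 = 0.468524 kW

0.468524 kW


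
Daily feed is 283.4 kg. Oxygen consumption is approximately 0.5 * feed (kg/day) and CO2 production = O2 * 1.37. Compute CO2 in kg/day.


O2 = 283.4 * 0.5 = 141.7
CO2 = 141.7 * 1.37 = 194.129

194.129 kg/day


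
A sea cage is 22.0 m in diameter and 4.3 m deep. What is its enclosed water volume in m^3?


r = d/2 = 22.0/2 = 11 m
Base area = pi*r^2 = pi*11^2 = 380.13271 m^2
Volume = 380.13271 * 4.3 = 1634.57 m^3

1634.57 m^3


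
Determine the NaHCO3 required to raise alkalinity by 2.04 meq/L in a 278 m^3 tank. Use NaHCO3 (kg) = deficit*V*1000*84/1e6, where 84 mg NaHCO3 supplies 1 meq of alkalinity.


Tank volume in L = 278 m^3 * 1000 = 278000 L
Total meq required = 2.04 meq/L * 278000 L = 567120 meq
NaHCO3 mass = 567120 meq * 84 mg/meq / 1e6 = 47.6381 kg

47.6381 kg


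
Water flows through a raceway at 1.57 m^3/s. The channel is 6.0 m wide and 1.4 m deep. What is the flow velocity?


Cross-sectional area = W * d = 6.0 * 1.4 = 8.4 m^2
Velocity = Q / A = 1.57 / 8.4 = 0.186905 m/s

0.186905 m/s


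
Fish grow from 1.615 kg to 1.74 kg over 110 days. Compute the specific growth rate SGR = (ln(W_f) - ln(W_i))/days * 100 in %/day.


ln(W_f) = ln(1.74) = 0.55388511
ln(W_i) = ln(1.615) = 0.47933496
ln(W_f) - ln(W_i) = 0.55388511 - 0.47933496 = 0.07455015
SGR = 0.07455015 / 110 * 100 = 0.0677729 %/day

0.0677729 %/day


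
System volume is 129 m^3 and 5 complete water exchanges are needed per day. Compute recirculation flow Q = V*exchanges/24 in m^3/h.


Daily recirculation volume = 129 m^3 * 5 = 645 m^3/day
Flow rate Q = daily volume / 24 h = 645 / 24 = 26.875 m^3/h

26.875 m^3/h


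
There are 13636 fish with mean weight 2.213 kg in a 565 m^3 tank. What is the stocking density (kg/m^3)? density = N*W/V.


Total biomass = 13636 fish * 2.213 kg = 30176.468 kg
Density = total biomass / volume = 30176.468 / 565 = 53.4097 kg/m^3

53.4097 kg/m^3


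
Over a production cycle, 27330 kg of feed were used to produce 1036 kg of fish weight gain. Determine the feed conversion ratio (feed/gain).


FCR = feed consumed / weight gained
FCR = 27330 kg / 1036 kg = 26.3803

26.3803


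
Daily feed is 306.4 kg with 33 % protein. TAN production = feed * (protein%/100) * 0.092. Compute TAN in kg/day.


Protein in feed = 306.4 * 33/100 = 101.112 kg/day
TAN = protein * 0.092 = 101.112 * 0.092 = 9.302304 kg/day

9.302304 kg/day


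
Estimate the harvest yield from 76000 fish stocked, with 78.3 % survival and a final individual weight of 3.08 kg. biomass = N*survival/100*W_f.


Survivors = 76000 * 78.3/100 = 59508 fish
Harvest biomass = survivors * W_f = 59508 * 3.08 = 183284.64 kg

183284.64 kg


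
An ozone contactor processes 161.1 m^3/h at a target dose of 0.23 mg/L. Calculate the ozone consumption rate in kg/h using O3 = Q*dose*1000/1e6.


O3 demand (mg/h) = Q * dose * 1000 = 161.1 * 0.23 * 1000 = 37053 mg/h
Convert mg to kg: 37053 / 1e6 = 0.037053 kg/h

0.037053 kg/h


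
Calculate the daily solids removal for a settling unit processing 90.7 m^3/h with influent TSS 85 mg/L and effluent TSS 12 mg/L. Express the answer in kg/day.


Concentration drop: TSS_in - TSS_out = 85 - 12 = 73 mg/L
Hourly solids removed = Q * dTSS = 90.7 m^3/h * 73 mg/L = 6621.1 g/h  (m^3/h * mg/L = g/h)
Daily solids removed = 6621.1 * 24 = 158906.4 g/day
Convert g to kg: 158906.4 / 1000 = 158.9064 kg/day

158.9064 kg/day


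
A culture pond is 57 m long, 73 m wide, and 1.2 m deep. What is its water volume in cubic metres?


Base area = L * W = 57 * 73 = 4161 m^2
Volume = area * depth = 4161 * 1.2 = 4993.2 m^3

4993.2 m^3


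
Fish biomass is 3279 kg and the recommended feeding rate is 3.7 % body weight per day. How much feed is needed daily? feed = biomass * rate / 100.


Feeding rate fraction = 3.7% / 100 = 0.037
Daily feed = 3279 kg * 0.037 = 121.323 kg/day

121.323 kg/day


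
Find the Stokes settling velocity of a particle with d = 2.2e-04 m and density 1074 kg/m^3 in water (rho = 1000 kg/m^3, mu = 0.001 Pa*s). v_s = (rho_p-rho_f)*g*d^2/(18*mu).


Density difference: rho_p - rho_f = 1074 - 1000 = 74 kg/m^3
d^2 = (2.2e-04)^2 = 4.84e-08 m^2
Numerator = (rho_p - rho_f) * g * d^2 = 74 * 9.81 * 4.84e-08 = 3.5135496e-05
Denominator = 18 * mu = 18 * 0.001 = 0.018
v_s = 3.5135496e-05 / 0.018 = 0.00195197 m/s
Check: Re = rho_f * v_s * d / mu = 1000 * 0.00195197 * 2.2e-04 / 0.001 = 0.429 < 1, so Stokes' law applies.

0.00195197 m/s


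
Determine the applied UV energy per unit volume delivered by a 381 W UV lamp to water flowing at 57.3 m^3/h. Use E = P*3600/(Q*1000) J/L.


Energy delivered per hour = 381 W * 3600 s = 1371600 J/h
Volume treated per hour = 57.3 m^3/h * 1000 = 57300 L/h
dose = 1371600 / 57300 = 23.9372 J/L

23.9372 J/L


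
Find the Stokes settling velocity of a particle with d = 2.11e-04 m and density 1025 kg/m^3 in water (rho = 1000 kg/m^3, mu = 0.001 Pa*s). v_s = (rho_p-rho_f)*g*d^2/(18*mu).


Density difference: rho_p - rho_f = 1025 - 1000 = 25 kg/m^3
d^2 = (2.11e-04)^2 = 4.4521e-08 m^2
Numerator = (rho_p - rho_f) * g * d^2 = 25 * 9.81 * 4.4521e-08 = 1.0918775e-05
Denominator = 18 * mu = 18 * 0.001 = 0.018
v_s = 1.0918775e-05 / 0.018 = 6.06599e-04 m/s
Check: Re = rho_f * v_s * d / mu = 1000 * 6.06599e-04 * 2.11e-04 / 0.001 = 0.128 < 1, so Stokes' law applies.

6.06599e-04 m/s


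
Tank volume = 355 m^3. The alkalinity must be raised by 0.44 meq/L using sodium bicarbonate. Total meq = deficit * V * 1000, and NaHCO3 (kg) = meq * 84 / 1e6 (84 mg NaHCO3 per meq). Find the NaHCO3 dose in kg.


Tank volume in L = 355 m^3 * 1000 = 355000 L
Total meq required = 0.44 meq/L * 355000 L = 156200 meq
NaHCO3 mass = 156200 meq * 84 mg/meq / 1e6 = 13.1208 kg

13.1208 kg


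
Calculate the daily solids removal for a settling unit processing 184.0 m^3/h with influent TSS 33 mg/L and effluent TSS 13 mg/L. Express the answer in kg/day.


Concentration drop: TSS_in - TSS_out = 33 - 13 = 20 mg/L
Hourly solids removed = Q * dTSS = 184.0 m^3/h * 20 mg/L = 3680 g/h  (m^3/h * mg/L = g/h)
Daily solids removed = 3680 * 24 = 88320 g/day
Convert g to kg: 88320 / 1000 = 88.32 kg/day

88.32 kg/day


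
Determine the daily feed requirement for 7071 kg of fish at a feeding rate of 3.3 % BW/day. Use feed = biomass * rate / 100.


Feeding rate fraction = 3.3% / 100 = 0.033
Daily feed = 7071 kg * 0.033 = 233.343 kg/day

233.343 kg/day


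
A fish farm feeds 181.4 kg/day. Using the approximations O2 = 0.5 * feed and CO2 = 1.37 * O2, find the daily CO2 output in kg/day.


O2 = 181.4 * 0.5 = 90.7
CO2 = 90.7 * 1.37 = 124.259

124.259 kg/day


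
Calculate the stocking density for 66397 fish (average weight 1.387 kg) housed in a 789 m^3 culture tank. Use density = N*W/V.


Total biomass = 66397 fish * 1.387 kg = 92092.639 kg
Density = total biomass / volume = 92092.639 / 789 = 116.721 kg/m^3

116.721 kg/m^3


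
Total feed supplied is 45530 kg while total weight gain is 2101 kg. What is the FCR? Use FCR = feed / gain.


FCR = feed consumed / weight gained
FCR = 45530 kg / 2101 kg = 21.6706

21.6706


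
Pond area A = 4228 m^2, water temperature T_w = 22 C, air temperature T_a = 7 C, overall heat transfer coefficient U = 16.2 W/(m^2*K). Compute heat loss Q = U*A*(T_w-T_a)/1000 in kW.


Temperature difference dT = 22 - 7 = 15 K
Heat loss (W) = U * A * dT = 16.2 * 4228 * 15 = 1027404 W
Convert to kW: 1027404 / 1000 = 1027.404 kW

1027.404 kW


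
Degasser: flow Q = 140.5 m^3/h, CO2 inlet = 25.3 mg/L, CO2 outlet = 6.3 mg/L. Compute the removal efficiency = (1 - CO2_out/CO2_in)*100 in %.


CO2_out / CO2_in = 6.3 / 25.3 = 0.24901186
Fraction remaining = 0.24901186
efficiency = (1 - 0.24901186) * 100 = 75.0988 %

75.0988 %


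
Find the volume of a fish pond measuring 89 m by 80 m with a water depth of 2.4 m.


Base area = L * W = 89 * 80 = 7120 m^2
Volume = area * depth = 7120 * 2.4 = 17088 m^3

17088 m^3


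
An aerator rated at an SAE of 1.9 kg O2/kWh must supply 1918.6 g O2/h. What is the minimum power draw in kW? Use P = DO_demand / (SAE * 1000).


SAE in g O2/kWh = 1.9 * 1000 = 1900 g/kWh
P = DO_demand / SAE_g = 1918.6 / 1900 = 1.00979 kW

1.00979 kW


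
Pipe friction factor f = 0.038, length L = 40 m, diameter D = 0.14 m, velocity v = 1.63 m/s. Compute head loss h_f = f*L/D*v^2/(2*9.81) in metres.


v^2 = 1.63^2 = 2.6569 m^2/s^2
L/D = 40/0.14 = 285.71429
h_f = f*(L/D)*v^2/(2g) = 0.038 * 285.71429 * 2.6569 / 19.62 = 1.47025 m

1.47025 m


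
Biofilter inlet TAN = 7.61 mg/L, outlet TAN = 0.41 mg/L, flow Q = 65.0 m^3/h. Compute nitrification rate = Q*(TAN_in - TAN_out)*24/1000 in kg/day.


Concentration drop: TAN_in - TAN_out = 7.61 - 0.41 = 7.2 mg/L
Hourly TAN removed = Q * dTAN = 65.0 m^3/h * 7.2 mg/L = 468 g/h  (m^3/h * mg/L = g/h)
Daily TAN removed = 468 * 24 = 11232 g/day
Convert to kg/day: 11232 / 1000 = 11.232 kg/day

11.232 kg/day


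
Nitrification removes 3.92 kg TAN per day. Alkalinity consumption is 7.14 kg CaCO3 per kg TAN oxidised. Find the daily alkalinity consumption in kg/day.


Alkalinity factor: 7.14 kg CaCO3 consumed per kg TAN nitrified
alk = 3.92 kg TAN * 7.14 = 27.9888 kg CaCO3/day

27.9888 kg CaCO3/day


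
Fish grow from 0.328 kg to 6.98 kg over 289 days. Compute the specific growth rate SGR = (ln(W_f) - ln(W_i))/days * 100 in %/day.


ln(W_f) = ln(6.98) = 1.9430489
ln(W_i) = ln(0.328) = -1.1147417
ln(W_f) - ln(W_i) = 1.9430489 - -1.1147417 = 3.0577906
SGR = 3.0577906 / 289 * 100 = 1.05806 %/day

1.05806 %/day


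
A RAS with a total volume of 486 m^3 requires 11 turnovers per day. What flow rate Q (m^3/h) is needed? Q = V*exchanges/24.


Daily recirculation volume = 486 m^3 * 11 = 5346 m^3/day
Flow rate Q = daily volume / 24 h = 5346 / 24 = 222.75 m^3/h

222.75 m^3/h


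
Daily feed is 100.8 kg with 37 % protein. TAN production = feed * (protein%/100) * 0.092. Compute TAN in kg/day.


Protein in feed = 100.8 * 37/100 = 37.296 kg/day
TAN = protein * 0.092 = 37.296 * 0.092 = 3.431232 kg/day

3.431232 kg/day


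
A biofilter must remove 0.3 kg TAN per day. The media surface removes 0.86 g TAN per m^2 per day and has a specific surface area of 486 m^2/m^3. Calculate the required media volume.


A = 0.3*1000 / 0.86 = 348.83721 m^2
V = 348.83721 / 486 = 0.717772

0.717772 m^3


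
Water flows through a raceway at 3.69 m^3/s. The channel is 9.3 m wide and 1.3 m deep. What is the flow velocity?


Cross-sectional area = W * d = 9.3 * 1.3 = 12.09 m^2
Velocity = Q / A = 3.69 / 12.09 = 0.305211 m/s

0.305211 m/s


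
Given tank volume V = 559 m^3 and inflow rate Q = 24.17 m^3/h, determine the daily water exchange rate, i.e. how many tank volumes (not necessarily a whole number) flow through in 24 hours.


Daily flow volume = 24.17 m^3/h * 24 h = 580.08 m^3/day
Exchanges = daily flow / tank volume = 580.08 / 559 = 1.03771 exchanges/day

1.03771 exchanges/day


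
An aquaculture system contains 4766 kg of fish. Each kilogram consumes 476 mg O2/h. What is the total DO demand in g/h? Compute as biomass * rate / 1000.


Total O2 consumption (mg/h) = 4766 kg * 476 mg/(kg*h) = 2268616 mg/h
Convert to g/h: 2268616 / 1000 = 2268.616 g/h

2268.616 g/h


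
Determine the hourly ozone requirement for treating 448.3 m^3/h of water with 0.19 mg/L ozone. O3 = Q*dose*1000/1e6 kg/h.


O3 demand (mg/h) = Q * dose * 1000 = 448.3 * 0.19 * 1000 = 85177 mg/h
Convert mg to kg: 85177 / 1e6 = 0.085177 kg/h

0.085177 kg/h


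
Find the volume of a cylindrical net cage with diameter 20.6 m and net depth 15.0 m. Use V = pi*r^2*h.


r = d/2 = 20.6/2 = 10.3 m
Base area = pi*r^2 = pi*10.3^2 = 333.29156 m^2
Volume = 333.29156 * 15.0 = 4999.37 m^3

4999.37 m^3


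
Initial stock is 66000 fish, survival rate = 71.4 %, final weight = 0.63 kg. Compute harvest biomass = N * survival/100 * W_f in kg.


Survivors = 66000 * 71.4/100 = 47124 fish
Harvest biomass = survivors * W_f = 47124 * 0.63 = 29688.12 kg

29688.12 kg


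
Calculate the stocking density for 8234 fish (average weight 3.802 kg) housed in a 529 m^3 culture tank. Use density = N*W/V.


Total biomass = 8234 fish * 3.802 kg = 31305.668 kg
Density = total biomass / volume = 31305.668 / 529 = 59.179 kg/m^3

59.179 kg/m^3


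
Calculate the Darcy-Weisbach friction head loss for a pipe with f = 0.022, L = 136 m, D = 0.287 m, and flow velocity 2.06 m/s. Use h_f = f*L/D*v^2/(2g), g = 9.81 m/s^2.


v^2 = 2.06^2 = 4.2436 m^2/s^2
L/D = 136/0.287 = 473.8676
h_f = f*(L/D)*v^2/(2g) = 0.022 * 473.8676 * 4.2436 / 19.62 = 2.25484 m

2.25484 m


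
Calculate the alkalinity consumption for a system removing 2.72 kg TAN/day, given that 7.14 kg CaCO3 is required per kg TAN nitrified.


Alkalinity factor: 7.14 kg CaCO3 consumed per kg TAN nitrified
alk = 2.72 kg TAN * 7.14 = 19.4208 kg CaCO3/day

19.4208 kg CaCO3/day


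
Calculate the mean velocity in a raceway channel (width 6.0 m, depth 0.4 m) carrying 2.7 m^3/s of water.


Cross-sectional area = W * d = 6.0 * 0.4 = 2.4 m^2
Velocity = Q / A = 2.7 / 2.4 = 1.125 m/s

1.125 m/s


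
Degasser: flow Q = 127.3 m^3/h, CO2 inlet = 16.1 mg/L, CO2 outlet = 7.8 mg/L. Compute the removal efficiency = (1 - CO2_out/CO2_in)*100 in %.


CO2_out / CO2_in = 7.8 / 16.1 = 0.48447205
Fraction remaining = 0.48447205
efficiency = (1 - 0.48447205) * 100 = 51.5528 %

51.5528 %


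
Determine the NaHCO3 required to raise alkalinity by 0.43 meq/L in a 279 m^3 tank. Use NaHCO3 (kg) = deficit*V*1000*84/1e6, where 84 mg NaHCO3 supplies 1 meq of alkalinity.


Tank volume in L = 279 m^3 * 1000 = 279000 L
Total meq required = 0.43 meq/L * 279000 L = 119970 meq
NaHCO3 mass = 119970 meq * 84 mg/meq / 1e6 = 10.0775 kg

10.0775 kg


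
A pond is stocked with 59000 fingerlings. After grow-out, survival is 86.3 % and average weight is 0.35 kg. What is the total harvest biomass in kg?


Survivors = 59000 * 86.3/100 = 50917 fish
Harvest biomass = survivors * W_f = 50917 * 0.35 = 17820.95 kg

17820.95 kg


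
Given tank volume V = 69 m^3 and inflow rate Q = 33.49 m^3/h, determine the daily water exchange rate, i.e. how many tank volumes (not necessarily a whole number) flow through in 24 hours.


Daily flow volume = 33.49 m^3/h * 24 h = 803.76 m^3/day
Exchanges = daily flow / tank volume = 803.76 / 69 = 11.6487 exchanges/day

11.6487 exchanges/day


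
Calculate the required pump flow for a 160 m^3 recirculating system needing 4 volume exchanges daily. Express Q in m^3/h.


Daily recirculation volume = 160 m^3 * 4 = 640 m^3/day
Flow rate Q = daily volume / 24 h = 640 / 24 = 26.6667 m^3/h

26.6667 m^3/h


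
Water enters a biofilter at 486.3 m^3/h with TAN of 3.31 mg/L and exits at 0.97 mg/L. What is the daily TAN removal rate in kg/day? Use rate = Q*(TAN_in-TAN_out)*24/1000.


Concentration drop: TAN_in - TAN_out = 3.31 - 0.97 = 2.34 mg/L
Hourly TAN removed = Q * dTAN = 486.3 m^3/h * 2.34 mg/L = 1137.942 g/h  (m^3/h * mg/L = g/h)
Daily TAN removed = 1137.942 * 24 = 27310.608 g/day
Convert to kg/day: 27310.608 / 1000 = 27.310608 kg/day

27.310608 kg/day


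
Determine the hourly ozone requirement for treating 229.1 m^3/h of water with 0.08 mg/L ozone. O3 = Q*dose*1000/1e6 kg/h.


O3 demand (mg/h) = Q * dose * 1000 = 229.1 * 0.08 * 1000 = 18328 mg/h
Convert mg to kg: 18328 / 1e6 = 0.018328 kg/h

0.018328 kg/h


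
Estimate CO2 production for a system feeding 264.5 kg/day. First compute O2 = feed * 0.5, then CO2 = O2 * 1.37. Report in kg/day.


O2 = 264.5 * 0.5 = 132.25
CO2 = 132.25 * 1.37 = 181.1825

181.1825 kg/day


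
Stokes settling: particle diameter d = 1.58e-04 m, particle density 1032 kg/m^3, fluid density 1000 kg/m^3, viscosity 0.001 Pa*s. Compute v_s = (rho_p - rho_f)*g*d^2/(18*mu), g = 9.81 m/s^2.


Density difference: rho_p - rho_f = 1032 - 1000 = 32 kg/m^3
d^2 = (1.58e-04)^2 = 2.4964e-08 m^2
Numerator = (rho_p - rho_f) * g * d^2 = 32 * 9.81 * 2.4964e-08 = 7.8366989e-06
Denominator = 18 * mu = 18 * 0.001 = 0.018
v_s = 7.8366989e-06 / 0.018 = 4.35372e-04 m/s
Check: Re = rho_f * v_s * d / mu = 1000 * 4.35372e-04 * 1.58e-04 / 0.001 = 0.0688 < 1, so Stokes' law applies.

4.35372e-04 m/s


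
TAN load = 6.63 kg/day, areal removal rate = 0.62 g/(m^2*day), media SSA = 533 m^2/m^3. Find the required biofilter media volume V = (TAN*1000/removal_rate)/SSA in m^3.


A = 6.63*1000 / 0.62 = 10693.548 m^2
V = 10693.548 / 533 = 20.0629

20.0629 m^3


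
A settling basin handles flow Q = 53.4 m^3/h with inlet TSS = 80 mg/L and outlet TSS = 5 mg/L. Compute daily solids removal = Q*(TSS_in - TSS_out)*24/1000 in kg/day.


Concentration drop: TSS_in - TSS_out = 80 - 5 = 75 mg/L
Hourly solids removed = Q * dTSS = 53.4 m^3/h * 75 mg/L = 4005 g/h  (m^3/h * mg/L = g/h)
Daily solids removed = 4005 * 24 = 96120 g/day
Convert g to kg: 96120 / 1000 = 96.12 kg/day

96.12 kg/day


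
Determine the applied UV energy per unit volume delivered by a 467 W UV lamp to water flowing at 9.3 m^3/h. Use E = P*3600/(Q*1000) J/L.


Energy delivered per hour = 467 W * 3600 s = 1681200 J/h
Volume treated per hour = 9.3 m^3/h * 1000 = 9300 L/h
dose = 1681200 / 9300 = 180.774 J/L

180.774 J/L


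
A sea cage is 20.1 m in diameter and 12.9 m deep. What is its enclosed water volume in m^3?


r = d/2 = 20.1/2 = 10.05 m
Base area = pi*r^2 = pi*10.05^2 = 317.30871 m^2
Volume = 317.30871 * 12.9 = 4093.28 m^3

4093.28 m^3


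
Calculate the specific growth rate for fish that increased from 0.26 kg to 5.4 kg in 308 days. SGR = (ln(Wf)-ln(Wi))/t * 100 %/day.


ln(W_f) = ln(5.4) = 1.686399
ln(W_i) = ln(0.26) = -1.3470736
ln(W_f) - ln(W_i) = 1.686399 - -1.3470736 = 3.0334726
SGR = 3.0334726 / 308 * 100 = 0.984894 %/day

0.984894 %/day


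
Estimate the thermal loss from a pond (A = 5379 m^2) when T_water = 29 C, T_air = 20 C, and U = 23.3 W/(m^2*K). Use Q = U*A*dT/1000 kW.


Temperature difference dT = 29 - 20 = 9 K
Heat loss (W) = U * A * dT = 23.3 * 5379 * 9 = 1127976.3 W
Convert to kW: 1127976.3 / 1000 = 1127.9763 kW

1127.9763 kW


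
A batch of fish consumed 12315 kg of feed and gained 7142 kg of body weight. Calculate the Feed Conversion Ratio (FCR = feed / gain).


FCR = feed consumed / weight gained
FCR = 12315 kg / 7142 kg = 1.72431

1.72431


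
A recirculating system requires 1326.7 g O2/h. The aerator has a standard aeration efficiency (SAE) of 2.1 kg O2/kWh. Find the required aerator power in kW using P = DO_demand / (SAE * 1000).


SAE in g O2/kWh = 2.1 * 1000 = 2100 g/kWh
P = DO_demand / SAE_g = 1326.7 / 2100 = 0.631762 kW

0.631762 kW


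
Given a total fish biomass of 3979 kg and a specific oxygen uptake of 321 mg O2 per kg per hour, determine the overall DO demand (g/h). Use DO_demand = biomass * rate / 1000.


Total O2 consumption (mg/h) = 3979 kg * 321 mg/(kg*h) = 1277259 mg/h
Convert to g/h: 1277259 / 1000 = 1277.259 g/h

1277.259 g/h


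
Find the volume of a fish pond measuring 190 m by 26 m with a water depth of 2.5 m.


Base area = L * W = 190 * 26 = 4940 m^2
Volume = area * depth = 4940 * 2.5 = 12350 m^3

12350 m^3


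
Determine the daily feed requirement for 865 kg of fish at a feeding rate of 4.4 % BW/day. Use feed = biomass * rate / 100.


Feeding rate fraction = 4.4% / 100 = 0.044
Daily feed = 865 kg * 0.044 = 38.06 kg/day

38.06 kg/day


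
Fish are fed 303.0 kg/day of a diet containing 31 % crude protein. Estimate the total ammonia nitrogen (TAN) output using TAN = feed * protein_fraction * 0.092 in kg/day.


Protein in feed = 303.0 * 31/100 = 93.93 kg/day
TAN = protein * 0.092 = 93.93 * 0.092 = 8.64156 kg/day

8.64156 kg/day


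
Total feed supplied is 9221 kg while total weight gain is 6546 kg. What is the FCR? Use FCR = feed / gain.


FCR = feed consumed / weight gained
FCR = 9221 kg / 6546 kg = 1.40865

1.40865


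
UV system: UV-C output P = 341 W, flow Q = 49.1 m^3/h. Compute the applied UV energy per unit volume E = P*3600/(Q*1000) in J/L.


Energy delivered per hour = 341 W * 3600 s = 1227600 J/h
Volume treated per hour = 49.1 m^3/h * 1000 = 49100 L/h
dose = 1227600 / 49100 = 25.002 J/L

25.002 J/L


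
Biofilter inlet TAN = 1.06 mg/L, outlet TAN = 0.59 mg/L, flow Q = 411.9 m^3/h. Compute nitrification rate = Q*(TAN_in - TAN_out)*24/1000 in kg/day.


Concentration drop: TAN_in - TAN_out = 1.06 - 0.59 = 0.47 mg/L
Hourly TAN removed = Q * dTAN = 411.9 m^3/h * 0.47 mg/L = 193.593 g/h  (m^3/h * mg/L = g/h)
Daily TAN removed = 193.593 * 24 = 4646.232 g/day
Convert to kg/day: 4646.232 / 1000 = 4.646232 kg/day

4.646232 kg/day


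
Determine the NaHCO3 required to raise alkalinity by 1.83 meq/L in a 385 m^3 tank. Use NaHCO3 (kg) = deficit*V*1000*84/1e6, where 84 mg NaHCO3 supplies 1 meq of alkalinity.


Tank volume in L = 385 m^3 * 1000 = 385000 L
Total meq required = 1.83 meq/L * 385000 L = 704550 meq
NaHCO3 mass = 704550 meq * 84 mg/meq / 1e6 = 59.1822 kg

59.1822 kg


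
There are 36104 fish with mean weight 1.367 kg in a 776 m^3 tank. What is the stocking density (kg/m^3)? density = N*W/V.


Total biomass = 36104 fish * 1.367 kg = 49354.168 kg
Density = total biomass / volume = 49354.168 / 776 = 63.6007 kg/m^3

63.6007 kg/m^3


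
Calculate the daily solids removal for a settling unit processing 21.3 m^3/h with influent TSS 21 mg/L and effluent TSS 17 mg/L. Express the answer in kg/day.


Concentration drop: TSS_in - TSS_out = 21 - 17 = 4 mg/L
Hourly solids removed = Q * dTSS = 21.3 m^3/h * 4 mg/L = 85.2 g/h  (m^3/h * mg/L = g/h)
Daily solids removed = 85.2 * 24 = 2044.8 g/day
Convert g to kg: 2044.8 / 1000 = 2.0448 kg/day

2.0448 kg/day


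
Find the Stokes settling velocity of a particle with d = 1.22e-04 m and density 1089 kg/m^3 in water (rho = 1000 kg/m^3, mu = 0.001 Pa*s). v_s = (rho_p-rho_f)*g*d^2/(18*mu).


Density difference: rho_p - rho_f = 1089 - 1000 = 89 kg/m^3
d^2 = (1.22e-04)^2 = 1.4884e-08 m^2
Numerator = (rho_p - rho_f) * g * d^2 = 89 * 9.81 * 1.4884e-08 = 1.2995072e-05
Denominator = 18 * mu = 18 * 0.001 = 0.018
v_s = 1.2995072e-05 / 0.018 = 7.21948e-04 m/s
Check: Re = rho_f * v_s * d / mu = 1000 * 7.21948e-04 * 1.22e-04 / 0.001 = 0.0881 < 1, so Stokes' law applies.

7.21948e-04 m/s


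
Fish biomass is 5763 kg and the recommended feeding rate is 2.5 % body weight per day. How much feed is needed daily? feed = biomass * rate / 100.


Feeding rate fraction = 2.5% / 100 = 0.025
Daily feed = 5763 kg * 0.025 = 144.075 kg/day

144.075 kg/day


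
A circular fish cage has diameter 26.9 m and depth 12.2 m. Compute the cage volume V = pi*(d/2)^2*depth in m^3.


r = d/2 = 26.9/2 = 13.45 m
Base area = pi*r^2 = pi*13.45^2 = 568.32197 m^2
Volume = 568.32197 * 12.2 = 6933.53 m^3

6933.53 m^3


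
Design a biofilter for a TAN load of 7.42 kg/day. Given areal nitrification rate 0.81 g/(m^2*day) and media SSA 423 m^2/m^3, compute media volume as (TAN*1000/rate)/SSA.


A = 7.42*1000 / 0.81 = 9160.4938 m^2
V = 9160.4938 / 423 = 21.656

21.656 m^3


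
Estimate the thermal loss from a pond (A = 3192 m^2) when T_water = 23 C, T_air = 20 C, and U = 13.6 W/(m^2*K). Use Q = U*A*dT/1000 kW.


Temperature difference dT = 23 - 20 = 3 K
Heat loss (W) = U * A * dT = 13.6 * 3192 * 3 = 130233.6 W
Convert to kW: 130233.6 / 1000 = 130.2336 kW

130.2336 kW


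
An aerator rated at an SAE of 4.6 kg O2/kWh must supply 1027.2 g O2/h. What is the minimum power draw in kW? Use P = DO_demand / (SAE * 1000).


SAE in g O2/kWh = 4.6 * 1000 = 4600 g/kWh
P = DO_demand / SAE_g = 1027.2 / 4600 = 0.223304 kW

0.223304 kW


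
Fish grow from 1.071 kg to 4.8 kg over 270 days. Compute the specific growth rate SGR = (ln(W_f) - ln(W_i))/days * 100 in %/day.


ln(W_f) = ln(4.8) = 1.5686159
ln(W_i) = ln(1.071) = 0.068592791
ln(W_f) - ln(W_i) = 1.5686159 - 0.068592791 = 1.5000231
SGR = 1.5000231 / 270 * 100 = 0.555564 %/day

0.555564 %/day


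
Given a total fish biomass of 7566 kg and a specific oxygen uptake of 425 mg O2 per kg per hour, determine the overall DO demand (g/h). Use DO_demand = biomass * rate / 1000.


Total O2 consumption (mg/h) = 7566 kg * 425 mg/(kg*h) = 3215550 mg/h
Convert to g/h: 3215550 / 1000 = 3215.55 g/h

3215.55 g/h


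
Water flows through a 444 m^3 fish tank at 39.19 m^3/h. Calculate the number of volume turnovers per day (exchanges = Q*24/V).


Daily flow volume = 39.19 m^3/h * 24 h = 940.56 m^3/day
Exchanges = daily flow / tank volume = 940.56 / 444 = 2.11838 exchanges/day

2.11838 exchanges/day


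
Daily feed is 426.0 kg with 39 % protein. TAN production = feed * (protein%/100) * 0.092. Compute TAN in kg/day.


Protein in feed = 426.0 * 39/100 = 166.14 kg/day
TAN = protein * 0.092 = 166.14 * 0.092 = 15.28488 kg/day

15.28488 kg/day


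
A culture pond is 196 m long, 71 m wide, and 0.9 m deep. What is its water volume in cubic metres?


Base area = L * W = 196 * 71 = 13916 m^2
Volume = area * depth = 13916 * 0.9 = 12524.4 m^3

12524.4 m^3


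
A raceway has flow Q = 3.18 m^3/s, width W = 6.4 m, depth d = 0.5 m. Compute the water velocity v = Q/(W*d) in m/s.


Cross-sectional area = W * d = 6.4 * 0.5 = 3.2 m^2
Velocity = Q / A = 3.18 / 3.2 = 0.99375 m/s

0.99375 m/s


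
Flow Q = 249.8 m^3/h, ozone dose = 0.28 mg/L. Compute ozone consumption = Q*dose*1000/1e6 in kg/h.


O3 demand (mg/h) = Q * dose * 1000 = 249.8 * 0.28 * 1000 = 69944 mg/h
Convert mg to kg: 69944 / 1e6 = 0.069944 kg/h

0.069944 kg/h


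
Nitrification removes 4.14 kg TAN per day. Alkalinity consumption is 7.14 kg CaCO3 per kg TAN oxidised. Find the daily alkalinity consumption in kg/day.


Alkalinity factor: 7.14 kg CaCO3 consumed per kg TAN nitrified
alk = 4.14 kg TAN * 7.14 = 29.5596 kg CaCO3/day

29.5596 kg CaCO3/day


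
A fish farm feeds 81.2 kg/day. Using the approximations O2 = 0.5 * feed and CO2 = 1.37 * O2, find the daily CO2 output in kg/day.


O2 = 81.2 * 0.5 = 40.6
CO2 = 40.6 * 1.37 = 55.622

55.622 kg/day


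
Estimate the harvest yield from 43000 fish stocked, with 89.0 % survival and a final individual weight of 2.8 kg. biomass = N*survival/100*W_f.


Survivors = 43000 * 89.0/100 = 38270 fish
Harvest biomass = survivors * W_f = 38270 * 2.8 = 107156 kg

107156 kg


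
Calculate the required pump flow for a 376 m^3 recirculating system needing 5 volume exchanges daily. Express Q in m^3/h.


Daily recirculation volume = 376 m^3 * 5 = 1880 m^3/day
Flow rate Q = daily volume / 24 h = 1880 / 24 = 78.3333 m^3/h

78.3333 m^3/h


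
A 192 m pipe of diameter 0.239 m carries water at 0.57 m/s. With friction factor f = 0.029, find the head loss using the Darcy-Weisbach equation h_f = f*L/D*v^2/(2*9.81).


v^2 = 0.57^2 = 0.3249 m^2/s^2
L/D = 192/0.239 = 803.34728
h_f = f*(L/D)*v^2/(2g) = 0.029 * 803.34728 * 0.3249 / 19.62 = 0.385791 m

0.385791 m


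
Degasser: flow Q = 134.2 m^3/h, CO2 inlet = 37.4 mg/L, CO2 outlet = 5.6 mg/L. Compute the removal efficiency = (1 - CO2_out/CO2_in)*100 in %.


CO2_out / CO2_in = 5.6 / 37.4 = 0.14973262
Fraction remaining = 0.14973262
efficiency = (1 - 0.14973262) * 100 = 85.0267 %

85.0267 %


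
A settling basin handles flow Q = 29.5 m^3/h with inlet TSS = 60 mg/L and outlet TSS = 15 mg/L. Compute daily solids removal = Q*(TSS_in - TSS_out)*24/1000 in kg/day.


Concentration drop: TSS_in - TSS_out = 60 - 15 = 45 mg/L
Hourly solids removed = Q * dTSS = 29.5 m^3/h * 45 mg/L = 1327.5 g/h  (m^3/h * mg/L = g/h)
Daily solids removed = 1327.5 * 24 = 31860 g/day
Convert g to kg: 31860 / 1000 = 31.86 kg/day

31.86 kg/day


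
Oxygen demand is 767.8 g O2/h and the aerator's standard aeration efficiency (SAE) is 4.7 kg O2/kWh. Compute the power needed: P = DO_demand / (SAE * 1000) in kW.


SAE in g O2/kWh = 4.7 * 1000 = 4700 g/kWh
P = DO_demand / SAE_g = 767.8 / 4700 = 0.163362 kW

0.163362 kW


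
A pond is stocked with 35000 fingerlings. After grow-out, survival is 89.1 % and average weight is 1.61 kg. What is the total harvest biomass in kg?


Survivors = 35000 * 89.1/100 = 31185 fish
Harvest biomass = survivors * W_f = 31185 * 1.61 = 50207.85 kg

50207.85 kg


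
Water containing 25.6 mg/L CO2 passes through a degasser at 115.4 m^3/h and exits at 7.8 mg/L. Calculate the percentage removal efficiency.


CO2_out / CO2_in = 7.8 / 25.6 = 0.3046875
Fraction remaining = 0.3046875
efficiency = (1 - 0.3046875) * 100 = 69.5312 %

69.5312 %


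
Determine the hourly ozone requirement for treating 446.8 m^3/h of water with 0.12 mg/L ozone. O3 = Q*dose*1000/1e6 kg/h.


O3 demand (mg/h) = Q * dose * 1000 = 446.8 * 0.12 * 1000 = 53616 mg/h
Convert mg to kg: 53616 / 1e6 = 0.053616 kg/h

0.053616 kg/h


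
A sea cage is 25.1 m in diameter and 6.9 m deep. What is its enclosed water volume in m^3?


r = d/2 = 25.1/2 = 12.55 m
Base area = pi*r^2 = pi*12.55^2 = 494.8087 m^2
Volume = 494.8087 * 6.9 = 3414.18 m^3

3414.18 m^3


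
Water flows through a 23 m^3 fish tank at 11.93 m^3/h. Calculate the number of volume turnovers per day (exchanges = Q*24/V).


Daily flow volume = 11.93 m^3/h * 24 h = 286.32 m^3/day
Exchanges = daily flow / tank volume = 286.32 / 23 = 12.4487 exchanges/day

12.4487 exchanges/day


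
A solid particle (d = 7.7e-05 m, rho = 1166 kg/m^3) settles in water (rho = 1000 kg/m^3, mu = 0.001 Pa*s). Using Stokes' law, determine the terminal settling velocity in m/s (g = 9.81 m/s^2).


Density difference: rho_p - rho_f = 1166 - 1000 = 166 kg/m^3
d^2 = (7.7e-05)^2 = 5.929e-09 m^2
Numerator = (rho_p - rho_f) * g * d^2 = 166 * 9.81 * 5.929e-09 = 9.6551393e-06
Denominator = 18 * mu = 18 * 0.001 = 0.018
v_s = 9.6551393e-06 / 0.018 = 5.36397e-04 m/s
Check: Re = rho_f * v_s * d / mu = 1000 * 5.36397e-04 * 7.7e-05 / 0.001 = 0.0413 < 1, so Stokes' law applies.

5.36397e-04 m/s


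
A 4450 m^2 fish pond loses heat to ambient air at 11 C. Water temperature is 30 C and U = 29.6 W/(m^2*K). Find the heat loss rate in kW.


Temperature difference dT = 30 - 11 = 19 K
Heat loss (W) = U * A * dT = 29.6 * 4450 * 19 = 2502680 W
Convert to kW: 2502680 / 1000 = 2502.68 kW

2502.68 kW


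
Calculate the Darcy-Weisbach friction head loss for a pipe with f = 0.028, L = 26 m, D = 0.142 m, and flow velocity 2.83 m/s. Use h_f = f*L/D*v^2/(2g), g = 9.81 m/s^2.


v^2 = 2.83^2 = 8.0089 m^2/s^2
L/D = 26/0.142 = 183.09859
h_f = f*(L/D)*v^2/(2g) = 0.028 * 183.09859 * 8.0089 / 19.62 = 2.09275 m

2.09275 m


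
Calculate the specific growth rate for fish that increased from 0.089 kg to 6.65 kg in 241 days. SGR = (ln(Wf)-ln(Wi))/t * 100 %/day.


ln(W_f) = ln(6.65) = 1.8946169
ln(W_i) = ln(0.089) = -2.4191189
ln(W_f) - ln(W_i) = 1.8946169 - -2.4191189 = 4.3137358
SGR = 4.3137358 / 241 * 100 = 1.78993 %/day

1.78993 %/day
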